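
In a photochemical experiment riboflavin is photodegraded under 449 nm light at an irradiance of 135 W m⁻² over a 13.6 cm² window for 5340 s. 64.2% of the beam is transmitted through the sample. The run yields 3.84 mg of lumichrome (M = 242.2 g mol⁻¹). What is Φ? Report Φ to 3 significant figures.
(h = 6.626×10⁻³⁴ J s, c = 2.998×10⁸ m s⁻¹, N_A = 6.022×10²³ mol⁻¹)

Product: 3.84 mg / 242.2 g mol⁻¹ = 1.585×10⁻⁵ mol.
Photon energy at 449 nm: hc/λ = (6.626×10⁻³⁴)(2.998×10⁸)/(449×10⁻⁹) = 4.424×10⁻¹⁹ J.
Energy delivered: (135 W m⁻²)(13.6×10⁻⁴ m²)(5340 s) = 980.4 J.
Photons incident: 980.4 / 4.424×10⁻¹⁹ = 2.216×10²¹, i.e. 2.216×10²¹/6.022×10²³ = 0.003680 mol.
Fraction absorbed: 1 − 64.2/100 = 0.3580.
Photons absorbed: 0.3580 × 0.003680 = 0.001317 mol.
Φ = 1.585×10⁻⁵ mol / 0.001317 mol photons = 0.0120.

Φ = 0.0120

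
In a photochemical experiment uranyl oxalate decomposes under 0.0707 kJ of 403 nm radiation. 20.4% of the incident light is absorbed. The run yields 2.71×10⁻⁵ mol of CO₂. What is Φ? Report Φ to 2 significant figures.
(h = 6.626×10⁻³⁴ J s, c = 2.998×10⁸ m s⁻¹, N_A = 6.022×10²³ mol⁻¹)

Φ = 0.56

Photon energy at 403 nm: hc/λ = (6.626×10⁻³⁴)(2.998×10⁸)/(403×10⁻⁹) = 4.929×10⁻¹⁹ J.
Incident energy: 0.0707 kJ = 70.7 J.
Photons incident: 70.7 / 4.929×10⁻¹⁹ = 1.434×10²⁰, i.e. 1.434×10²⁰/6.022×10²³ = 2.381×10⁻⁴ mol.
Photons absorbed: 0.204 × 2.381×10⁻⁴ = 4.857×10⁻⁵ mol.
Φ = 2.71×10⁻⁵ mol / 4.857×10⁻⁵ mol photons = 0.56.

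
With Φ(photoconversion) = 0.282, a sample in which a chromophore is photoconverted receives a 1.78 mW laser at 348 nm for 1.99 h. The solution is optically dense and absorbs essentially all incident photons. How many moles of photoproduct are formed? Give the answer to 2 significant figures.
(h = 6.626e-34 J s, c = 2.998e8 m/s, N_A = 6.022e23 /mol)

1.0e-5 mol

Photon energy at 348 nm: hc/λ = (6.626e-34)(2.998e8)/(348e-9) = 5.708e-19 J.
Energy delivered: (1.78 mW)(7164 s) = 12.75 J.
Photons incident: 12.75 / 5.708e-19 = 2.234e19, i.e. 2.234e19/6.022e23 = 3.710e-5 mol.
Product: Φ × n_abs = 0.282 × 3.710e-5 = 1.046e-5 mol.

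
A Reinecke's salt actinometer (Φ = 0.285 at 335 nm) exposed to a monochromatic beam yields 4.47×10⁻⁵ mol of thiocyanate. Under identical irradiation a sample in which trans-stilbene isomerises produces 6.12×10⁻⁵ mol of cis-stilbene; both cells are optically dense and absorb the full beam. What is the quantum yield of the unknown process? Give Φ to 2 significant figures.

Φ = 0.39

Photons absorbed by the actinometer: 4.47×10⁻⁵ / 0.285 = 1.568×10⁻⁴ mol.
Φ(unknown) = 6.12×10⁻⁵ / 1.568×10⁻⁴ = 0.39.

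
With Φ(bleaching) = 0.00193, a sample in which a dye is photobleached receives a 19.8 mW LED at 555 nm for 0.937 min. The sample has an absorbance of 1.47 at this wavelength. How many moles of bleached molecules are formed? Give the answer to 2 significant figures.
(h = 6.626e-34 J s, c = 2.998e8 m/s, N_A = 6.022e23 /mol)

Photon energy at 555 nm: hc/λ = (6.626e-34)(2.998e8)/(555e-9) = 3.579e-19 J.
Energy delivered: (19.8 mW)(56.22 s) = 1.113 J.
Photons incident: 1.113 / 3.579e-19 = 3.110e18, i.e. 3.110e18/6.022e23 = 5.164e-6 mol.
Fraction absorbed: 1 − 10^(−1.47) = 0.9661.
Photons absorbed: 0.9661 × 5.164e-6 = 4.989e-6 mol.
Product: Φ × n_abs = 0.00193 × 4.989e-6 = 9.629e-9 mol.

9.6e-9 mol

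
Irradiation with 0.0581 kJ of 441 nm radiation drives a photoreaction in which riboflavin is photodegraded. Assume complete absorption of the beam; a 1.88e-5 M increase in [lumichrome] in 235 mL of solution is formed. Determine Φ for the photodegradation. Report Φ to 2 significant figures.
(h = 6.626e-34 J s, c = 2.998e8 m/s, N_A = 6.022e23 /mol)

Φ = 0.021

Product: (1.88e-5 M)(0.235 L) = 4.418e-6 mol.
Photon energy at 441 nm: hc/λ = (6.626e-34)(2.998e8)/(441e-9) = 4.504e-19 J.
Incident energy: 0.0581 kJ = 58.1 J.
Photons incident: 58.1 / 4.504e-19 = 1.290e20, i.e. 1.290e20/6.022e23 = 2.142e-4 mol.
Φ = 4.418e-6 mol / 2.142e-4 mol photons = 0.021.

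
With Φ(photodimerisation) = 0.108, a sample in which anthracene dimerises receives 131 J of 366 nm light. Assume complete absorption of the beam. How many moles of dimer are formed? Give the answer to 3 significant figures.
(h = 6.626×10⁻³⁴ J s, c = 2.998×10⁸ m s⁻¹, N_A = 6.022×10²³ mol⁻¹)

Photon energy at 366 nm: hc/λ = (6.626×10⁻³⁴)(2.998×10⁸)/(366×10⁻⁹) = 5.428×10⁻¹⁹ J.
Photons incident: 131 / 5.428×10⁻¹⁹ = 2.413×10²⁰, i.e. 2.413×10²⁰/6.022×10²³ = 4.007×10⁻⁴ mol.
Product: Φ × n_abs = 0.108 × 4.007×10⁻⁴ = 4.328×10⁻⁵ mol.

4.33×10⁻⁵ mol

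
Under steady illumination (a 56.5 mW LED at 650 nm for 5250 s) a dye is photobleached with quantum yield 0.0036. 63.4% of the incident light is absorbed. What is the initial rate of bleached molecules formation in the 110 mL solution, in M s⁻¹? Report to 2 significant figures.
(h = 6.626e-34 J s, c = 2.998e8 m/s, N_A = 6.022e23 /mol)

6.4e-9 M s⁻¹

Photon energy at 650 nm: hc/λ = (6.626e-34)(2.998e8)/(650e-9) = 3.056e-19 J.
Energy delivered: (56.5 mW)(5250 s) = 296.6 J.
Photons incident: 296.6 / 3.056e-19 = 9.705e20, i.e. 9.705e20/6.022e23 = 0.001612 mol.
Photons absorbed: 0.634 × 0.001612 = 0.001022 mol.
Product formed: 0.0036 × 0.001022 = 3.679e-6 mol.
Rate: 3.679e-6 mol / (5250 s × 0.11 L) = 6.4e-9 M s⁻¹.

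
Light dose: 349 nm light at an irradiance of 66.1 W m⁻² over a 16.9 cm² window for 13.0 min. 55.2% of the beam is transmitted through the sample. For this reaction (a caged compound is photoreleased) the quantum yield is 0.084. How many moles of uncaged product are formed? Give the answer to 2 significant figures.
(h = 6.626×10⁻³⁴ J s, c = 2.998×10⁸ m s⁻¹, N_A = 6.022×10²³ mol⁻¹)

9.6×10⁻⁶ mol

Photon energy at 349 nm: hc/λ = (6.626×10⁻³⁴)(2.998×10⁸)/(349×10⁻⁹) = 5.692×10⁻¹⁹ J.
Energy delivered: (66.1 W m⁻²)(16.9×10⁻⁴ m²)(780 s) = 87.13 J.
Photons incident: 87.13 / 5.692×10⁻¹⁹ = 1.531×10²⁰, i.e. 1.531×10²⁰/6.022×10²³ = 2.542×10⁻⁴ mol.
Fraction absorbed: 1 − 55.2/100 = 0.4480.
Photons absorbed: 0.4480 × 2.542×10⁻⁴ = 1.139×10⁻⁴ mol.
Product: Φ × n_abs = 0.084 × 1.139×10⁻⁴ = 9.568×10⁻⁶ mol.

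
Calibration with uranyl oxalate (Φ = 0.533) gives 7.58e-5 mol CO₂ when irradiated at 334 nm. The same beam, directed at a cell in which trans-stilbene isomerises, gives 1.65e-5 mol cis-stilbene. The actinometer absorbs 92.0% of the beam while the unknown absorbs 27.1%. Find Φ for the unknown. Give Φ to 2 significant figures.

Photons absorbed by the actinometer: 7.58e-5 / 0.533 = 1.422e-4 mol.
Incident flux: 1.422e-4 / 0.920 = 1.546e-4 einstein.
Absorbed by unknown: 0.271 × 1.546e-4 = 4.190e-5 mol.
Φ(unknown) = 1.65e-5 / 4.190e-5 = 0.39.

Φ = 0.39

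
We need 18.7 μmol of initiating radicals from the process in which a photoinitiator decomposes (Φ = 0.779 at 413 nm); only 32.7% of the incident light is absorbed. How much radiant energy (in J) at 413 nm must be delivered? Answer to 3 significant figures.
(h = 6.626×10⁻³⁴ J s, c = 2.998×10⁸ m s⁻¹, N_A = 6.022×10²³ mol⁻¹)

21.3 J

Product: 18.7 μmol = 1.87×10⁻⁵ mol.
Photons that must be absorbed: 1.87×10⁻⁵ / 0.779 = 2.401×10⁻⁵ mol.
Incident photons needed: 2.401×10⁻⁵ / 0.327 = 7.343×10⁻⁵ mol.
Photon energy: hc/λ = 4.810×10⁻¹⁹ J; per mole, 2.897×10⁵ J mol⁻¹.
Energy required: 7.343×10⁻⁵ × 2.897×10⁵ = 21.3 J.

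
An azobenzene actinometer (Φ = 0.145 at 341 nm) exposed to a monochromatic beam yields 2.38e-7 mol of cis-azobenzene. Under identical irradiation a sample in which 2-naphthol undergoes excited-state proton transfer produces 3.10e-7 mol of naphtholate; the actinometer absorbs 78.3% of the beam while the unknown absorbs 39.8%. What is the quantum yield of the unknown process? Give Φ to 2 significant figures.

Φ = 0.37

Photons absorbed by the actinometer: 2.38e-7 / 0.145 = 1.641e-6 mol.
Incident flux: 1.641e-6 / 0.783 = 2.096e-6 einstein.
Absorbed by unknown: 0.398 × 2.096e-6 = 8.342e-7 mol.
Φ(unknown) = 3.10e-7 / 8.342e-7 = 0.37.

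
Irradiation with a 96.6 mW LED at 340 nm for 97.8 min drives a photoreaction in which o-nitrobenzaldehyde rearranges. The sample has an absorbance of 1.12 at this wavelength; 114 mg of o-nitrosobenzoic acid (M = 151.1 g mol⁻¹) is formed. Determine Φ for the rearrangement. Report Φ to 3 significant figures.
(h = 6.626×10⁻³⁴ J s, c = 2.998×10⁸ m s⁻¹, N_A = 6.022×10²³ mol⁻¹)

Φ = 0.507

Product: 114 mg / 151.1 g mol⁻¹ = 7.545×10⁻⁴ mol.
Photon energy at 340 nm: hc/λ = (6.626×10⁻³⁴)(2.998×10⁸)/(340×10⁻⁹) = 5.843×10⁻¹⁹ J.
Energy delivered: (96.6 mW)(5868 s) = 566.8 J.
Photons incident: 566.8 / 5.843×10⁻¹⁹ = 9.700×10²⁰, i.e. 9.700×10²⁰/6.022×10²³ = 0.001611 mol.
Fraction absorbed: 1 − 10^(−1.12) = 0.9241.
Photons absorbed: 0.9241 × 0.001611 = 0.001489 mol.
Φ = 7.545×10⁻⁴ mol / 0.001489 mol photons = 0.507.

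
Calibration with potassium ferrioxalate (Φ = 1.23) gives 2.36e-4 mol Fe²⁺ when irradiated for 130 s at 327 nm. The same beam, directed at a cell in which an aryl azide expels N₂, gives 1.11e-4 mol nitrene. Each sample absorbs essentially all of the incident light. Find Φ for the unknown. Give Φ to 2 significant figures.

Φ = 0.58

Photons absorbed by the actinometer: 2.36e-4 / 1.23 = 1.919e-4 mol.
Φ(unknown) = 1.11e-4 / 1.919e-4 = 0.58.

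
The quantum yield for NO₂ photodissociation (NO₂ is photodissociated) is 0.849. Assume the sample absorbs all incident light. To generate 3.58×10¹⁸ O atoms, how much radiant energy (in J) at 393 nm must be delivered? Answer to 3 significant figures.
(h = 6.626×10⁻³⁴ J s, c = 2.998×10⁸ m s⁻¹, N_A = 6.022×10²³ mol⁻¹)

Product: 3.58×10¹⁸ / 6.022×10²³ = 5.945×10⁻⁶ mol.
Photons that must be absorbed: 5.945×10⁻⁶ / 0.849 = 7.002×10⁻⁶ mol.
Photon energy: hc/λ = 5.055×10⁻¹⁹ J; per mole, 3.044×10⁵ J mol⁻¹.
Energy required: 7.002×10⁻⁶ × 3.044×10⁵ = 2.13 J.

2.13 J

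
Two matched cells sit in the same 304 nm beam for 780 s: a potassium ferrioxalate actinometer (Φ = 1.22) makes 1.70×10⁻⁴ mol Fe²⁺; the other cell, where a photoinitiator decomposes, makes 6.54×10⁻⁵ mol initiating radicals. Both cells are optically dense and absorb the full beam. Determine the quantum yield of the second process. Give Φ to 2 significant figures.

Φ = 0.47

Photons absorbed by the actinometer: 1.70×10⁻⁴ / 1.22 = 1.393×10⁻⁴ mol.
Φ(unknown) = 6.54×10⁻⁵ / 1.393×10⁻⁴ = 0.47.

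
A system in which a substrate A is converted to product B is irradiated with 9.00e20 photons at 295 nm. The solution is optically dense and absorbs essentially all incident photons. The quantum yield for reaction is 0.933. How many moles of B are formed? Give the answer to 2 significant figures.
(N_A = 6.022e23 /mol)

0.0014 mol

Moles of photons: 9.00e20 / 6.022e23 = 0.001495 mol.
Product: Φ × n_abs = 0.933 × 0.001495 = 0.001395 mol.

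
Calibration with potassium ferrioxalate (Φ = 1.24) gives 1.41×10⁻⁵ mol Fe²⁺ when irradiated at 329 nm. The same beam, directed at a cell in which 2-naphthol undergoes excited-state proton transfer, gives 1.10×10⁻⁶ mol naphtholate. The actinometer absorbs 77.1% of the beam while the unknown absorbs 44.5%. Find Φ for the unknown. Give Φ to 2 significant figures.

Photons absorbed by the actinometer: 1.41×10⁻⁵ / 1.24 = 1.137×10⁻⁵ mol.
Incident flux: 1.137×10⁻⁵ / 0.771 = 1.475×10⁻⁵ einstein.
Absorbed by unknown: 0.445 × 1.475×10⁻⁵ = 6.564×10⁻⁶ mol.
Φ(unknown) = 1.10×10⁻⁶ / 6.564×10⁻⁶ = 0.17.

Φ = 0.17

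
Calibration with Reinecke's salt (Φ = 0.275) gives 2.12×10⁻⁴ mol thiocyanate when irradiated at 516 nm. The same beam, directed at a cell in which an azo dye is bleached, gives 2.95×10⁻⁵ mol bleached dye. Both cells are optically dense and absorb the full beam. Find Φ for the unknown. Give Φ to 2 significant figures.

Φ = 0.038

Photons absorbed by the actinometer: 2.12×10⁻⁴ / 0.275 = 7.709×10⁻⁴ mol.
Φ(unknown) = 2.95×10⁻⁵ / 7.709×10⁻⁴ = 0.038.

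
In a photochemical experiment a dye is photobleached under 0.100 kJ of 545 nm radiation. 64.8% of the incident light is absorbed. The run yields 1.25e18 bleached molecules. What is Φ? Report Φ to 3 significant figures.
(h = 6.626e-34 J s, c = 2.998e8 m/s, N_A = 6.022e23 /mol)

Φ = 0.00703

Product: 1.25e18 / 6.022e23 = 2.076e-6 mol.
Photon energy at 545 nm: hc/λ = (6.626e-34)(2.998e8)/(545e-9) = 3.645e-19 J.
Incident energy: 0.100 kJ = 100 J.
Photons incident: 100 / 3.645e-19 = 2.743e20, i.e. 2.743e20/6.022e23 = 4.555e-4 mol.
Photons absorbed: 0.648 × 4.555e-4 = 2.952e-4 mol.
Φ = 2.076e-6 mol / 2.952e-4 mol photons = 0.00703.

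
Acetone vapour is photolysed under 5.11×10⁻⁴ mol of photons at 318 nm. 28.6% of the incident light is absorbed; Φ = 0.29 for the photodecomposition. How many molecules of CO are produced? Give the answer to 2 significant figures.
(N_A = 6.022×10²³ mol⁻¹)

2.6×10¹⁹ molecules

Photons absorbed: 0.286 × 5.11×10⁻⁴ = 1.461×10⁻⁴ mol.
Product: Φ × n_abs = 0.29 × 1.461×10⁻⁴ = 4.237×10⁻⁵ mol.
As a count: 4.237×10⁻⁵ × 6.022×10²³ = 2.6×10¹⁹.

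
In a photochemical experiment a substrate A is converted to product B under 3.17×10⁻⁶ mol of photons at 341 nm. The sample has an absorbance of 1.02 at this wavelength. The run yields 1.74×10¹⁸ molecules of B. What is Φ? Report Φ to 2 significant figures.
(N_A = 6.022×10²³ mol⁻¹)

Φ = 1.0

Product: 1.74×10¹⁸ / 6.022×10²³ = 2.889×10⁻⁶ mol.
Fraction absorbed: 1 − 10^(−1.02) = 0.9045.
Photons absorbed: 0.9045 × 3.17×10⁻⁶ = 2.867×10⁻⁶ mol.
Φ = 2.889×10⁻⁶ mol / 2.867×10⁻⁶ mol photons = 1.0.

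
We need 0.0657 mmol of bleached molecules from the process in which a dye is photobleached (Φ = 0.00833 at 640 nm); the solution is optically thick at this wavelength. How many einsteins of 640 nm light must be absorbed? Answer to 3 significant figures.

Product: 0.0657 mmol = 6.57×10⁻⁵ mol.
Photons that must be absorbed: 6.57×10⁻⁵ / 0.00833 = 0.007887 mol.

0.00789 einstein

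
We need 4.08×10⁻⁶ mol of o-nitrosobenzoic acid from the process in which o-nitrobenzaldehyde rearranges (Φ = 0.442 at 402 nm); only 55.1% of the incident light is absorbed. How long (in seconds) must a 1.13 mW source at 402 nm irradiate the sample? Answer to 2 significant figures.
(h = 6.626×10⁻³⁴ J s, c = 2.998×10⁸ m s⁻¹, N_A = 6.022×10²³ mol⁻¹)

Photons that must be absorbed: 4.08×10⁻⁶ / 0.442 = 9.231×10⁻⁶ mol.
Incident photons needed: 9.231×10⁻⁶ / 0.551 = 1.675×10⁻⁵ mol.
Photon energy: hc/λ = 4.941×10⁻¹⁹ J; per mole, 2.975×10⁵ J mol⁻¹.
Energy required: 1.675×10⁻⁵ × 2.975×10⁵ = 4.983 J.
Time: 4.983 J / 0.00113 W = 4400 s.

t ≈ 4400 s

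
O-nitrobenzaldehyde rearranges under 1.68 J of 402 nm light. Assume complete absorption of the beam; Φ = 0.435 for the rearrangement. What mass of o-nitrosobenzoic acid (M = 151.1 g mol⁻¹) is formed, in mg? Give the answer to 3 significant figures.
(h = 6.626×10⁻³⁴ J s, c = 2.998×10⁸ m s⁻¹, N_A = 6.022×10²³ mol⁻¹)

Photon energy at 402 nm: hc/λ = (6.626×10⁻³⁴)(2.998×10⁸)/(402×10⁻⁹) = 4.941×10⁻¹⁹ J.
Photons incident: 1.68 / 4.941×10⁻¹⁹ = 3.400×10¹⁸, i.e. 3.400×10¹⁸/6.022×10²³ = 5.646×10⁻⁶ mol.
Product: Φ × n_abs = 0.435 × 5.646×10⁻⁶ = 2.456×10⁻⁶ mol.
Mass: 2.456×10⁻⁶ × 151.1 = 3.711×10⁻⁴ g = 0.371 mg.

0.371 mg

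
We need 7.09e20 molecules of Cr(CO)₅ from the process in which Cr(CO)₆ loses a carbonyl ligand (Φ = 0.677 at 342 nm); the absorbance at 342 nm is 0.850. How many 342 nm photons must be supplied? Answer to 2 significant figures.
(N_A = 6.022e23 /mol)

1.2e21 photons

Product: 7.09e20 / 6.022e23 = 0.001177 mol.
Photons that must be absorbed: 0.001177 / 0.677 = 0.001739 mol.
Fraction absorbed: 1 − 10^(−0.850) = 0.8587.
Incident photons needed: 0.001739 / 0.8587 = 0.002025 mol.
Photon count: 0.002025 × 6.022e23 = 1.2e21.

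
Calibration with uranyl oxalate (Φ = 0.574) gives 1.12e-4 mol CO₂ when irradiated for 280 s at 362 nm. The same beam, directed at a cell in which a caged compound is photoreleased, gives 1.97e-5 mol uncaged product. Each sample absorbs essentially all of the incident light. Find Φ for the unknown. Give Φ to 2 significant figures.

Φ = 0.10

Photons absorbed by the actinometer: 1.12e-4 / 0.574 = 1.951e-4 mol.
Φ(unknown) = 1.97e-5 / 1.951e-4 = 0.10.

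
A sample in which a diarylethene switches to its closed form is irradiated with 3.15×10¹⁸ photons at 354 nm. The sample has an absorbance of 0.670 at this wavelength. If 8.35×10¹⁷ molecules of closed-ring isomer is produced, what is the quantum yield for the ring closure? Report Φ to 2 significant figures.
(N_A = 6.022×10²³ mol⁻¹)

Product: 8.35×10¹⁷ / 6.022×10²³ = 1.387×10⁻⁶ mol.
Moles of photons: 3.15×10¹⁸ / 6.022×10²³ = 5.231×10⁻⁶ mol.
Fraction absorbed: 1 − 10^(−0.670) = 0.7862.
Photons absorbed: 0.7862 × 5.231×10⁻⁶ = 4.113×10⁻⁶ mol.
Φ = 1.387×10⁻⁶ mol / 4.113×10⁻⁶ mol photons = 0.34.

Φ = 0.34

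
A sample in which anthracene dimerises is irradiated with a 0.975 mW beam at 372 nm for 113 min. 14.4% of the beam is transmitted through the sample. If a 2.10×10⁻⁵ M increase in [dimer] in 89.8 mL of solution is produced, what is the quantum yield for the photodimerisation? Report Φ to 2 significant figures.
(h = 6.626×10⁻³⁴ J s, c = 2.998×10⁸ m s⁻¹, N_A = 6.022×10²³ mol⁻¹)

Product: (2.10×10⁻⁵ M)(0.0898 L) = 1.886×10⁻⁶ mol.
Photon energy at 372 nm: hc/λ = (6.626×10⁻³⁴)(2.998×10⁸)/(372×10⁻⁹) = 5.340×10⁻¹⁹ J.
Energy delivered: (0.975 mW)(6780 s) = 6.611 J.
Photons incident: 6.611 / 5.340×10⁻¹⁹ = 1.238×10¹⁹, i.e. 1.238×10¹⁹/6.022×10²³ = 2.056×10⁻⁵ mol.
Fraction absorbed: 1 − 14.4/100 = 0.8560.
Photons absorbed: 0.8560 × 2.056×10⁻⁵ = 1.760×10⁻⁵ mol.
Φ = 1.886×10⁻⁶ mol / 1.760×10⁻⁵ mol photons = 0.11.

Φ = 0.11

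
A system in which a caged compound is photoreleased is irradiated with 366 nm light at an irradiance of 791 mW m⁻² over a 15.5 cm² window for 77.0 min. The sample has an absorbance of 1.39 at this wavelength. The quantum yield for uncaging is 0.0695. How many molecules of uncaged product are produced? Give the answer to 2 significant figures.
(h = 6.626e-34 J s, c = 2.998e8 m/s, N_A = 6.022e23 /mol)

7.0e17 molecules

Photon energy at 366 nm: hc/λ = (6.626e-34)(2.998e8)/(366e-9) = 5.428e-19 J.
Energy delivered: (791 mW m⁻²)(15.5e-4 m²)(4620 s) = 5.664 J.
Photons incident: 5.664 / 5.428e-19 = 1.043e19, i.e. 1.043e19/6.022e23 = 1.732e-5 mol.
Fraction absorbed: 1 − 10^(−1.39) = 0.9593.
Photons absorbed: 0.9593 × 1.732e-5 = 1.662e-5 mol.
Product: Φ × n_abs = 0.0695 × 1.662e-5 = 1.155e-6 mol.
As a count: 1.155e-6 × 6.022e23 = 7.0e17.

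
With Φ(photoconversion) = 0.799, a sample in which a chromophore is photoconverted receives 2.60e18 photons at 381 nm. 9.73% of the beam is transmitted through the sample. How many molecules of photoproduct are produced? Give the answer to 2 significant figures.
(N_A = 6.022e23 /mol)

1.9e18 molecules

Moles of photons: 2.60e18 / 6.022e23 = 4.318e-6 mol.
Fraction absorbed: 1 − 9.73/100 = 0.9027.
Photons absorbed: 0.9027 × 4.318e-6 = 3.898e-6 mol.
Product: Φ × n_abs = 0.799 × 3.898e-6 = 3.115e-6 mol.
As a count: 3.115e-6 × 6.022e23 = 1.9e18.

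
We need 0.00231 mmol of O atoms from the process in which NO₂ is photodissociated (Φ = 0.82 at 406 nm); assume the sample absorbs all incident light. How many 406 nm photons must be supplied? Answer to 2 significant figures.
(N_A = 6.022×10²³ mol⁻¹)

1.7×10¹⁸ photons

Product: 0.00231 mmol = 2.31×10⁻⁶ mol.
Photons that must be absorbed: 2.31×10⁻⁶ / 0.82 = 2.817×10⁻⁶ mol.
Photon count: 2.817×10⁻⁶ × 6.022×10²³ = 1.7×10¹⁸.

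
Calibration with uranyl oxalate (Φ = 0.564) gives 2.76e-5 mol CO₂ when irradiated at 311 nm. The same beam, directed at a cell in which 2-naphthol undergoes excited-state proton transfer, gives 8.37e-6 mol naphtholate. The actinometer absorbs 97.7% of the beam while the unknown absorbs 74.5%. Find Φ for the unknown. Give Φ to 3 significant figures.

Φ = 0.224

Photons absorbed by the actinometer: 2.76e-5 / 0.564 = 4.894e-5 mol.
Incident flux: 4.894e-5 / 0.977 = 5.009e-5 einstein.
Absorbed by unknown: 0.745 × 5.009e-5 = 3.732e-5 mol.
Φ(unknown) = 8.37e-6 / 3.732e-5 = 0.224.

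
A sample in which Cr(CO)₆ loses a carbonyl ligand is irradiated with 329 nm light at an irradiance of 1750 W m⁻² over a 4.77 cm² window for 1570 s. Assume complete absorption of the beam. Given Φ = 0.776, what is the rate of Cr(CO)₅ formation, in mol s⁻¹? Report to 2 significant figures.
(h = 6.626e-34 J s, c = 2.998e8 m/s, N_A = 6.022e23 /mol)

Photon energy at 329 nm: hc/λ = (6.626e-34)(2.998e8)/(329e-9) = 6.038e-19 J.
Energy delivered: (1750 W m⁻²)(4.77e-4 m²)(1570 s) = 1311 J.
Photons incident: 1311 / 6.038e-19 = 2.171e21, i.e. 2.171e21/6.022e23 = 0.003605 mol.
Product formed: 0.776 × 0.003605 = 0.002797 mol.
Rate: 0.002797 / 1570 s = 1.8e-6 mol s⁻¹.

1.8e-6 mol s⁻¹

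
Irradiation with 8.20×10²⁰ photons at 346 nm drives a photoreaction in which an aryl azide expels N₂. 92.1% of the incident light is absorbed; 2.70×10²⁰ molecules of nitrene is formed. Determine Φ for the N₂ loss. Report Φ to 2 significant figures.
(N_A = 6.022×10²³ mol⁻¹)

Product: 2.70×10²⁰ / 6.022×10²³ = 4.484×10⁻⁴ mol.
Moles of photons: 8.20×10²⁰ / 6.022×10²³ = 0.001362 mol.
Photons absorbed: 0.921 × 0.001362 = 0.001254 mol.
Φ = 4.484×10⁻⁴ mol / 0.001254 mol photons = 0.36.

Φ = 0.36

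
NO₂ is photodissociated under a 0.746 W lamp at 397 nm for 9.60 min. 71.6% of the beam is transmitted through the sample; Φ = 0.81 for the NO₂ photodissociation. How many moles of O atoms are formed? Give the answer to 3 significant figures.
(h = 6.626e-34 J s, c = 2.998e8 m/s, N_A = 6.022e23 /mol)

3.28e-4 mol

Photon energy at 397 nm: hc/λ = (6.626e-34)(2.998e8)/(397e-9) = 5.004e-19 J.
Energy delivered: (0.746 W)(576 s) = 429.7 J.
Photons incident: 429.7 / 5.004e-19 = 8.587e20, i.e. 8.587e20/6.022e23 = 0.001426 mol.
Fraction absorbed: 1 − 71.6/100 = 0.2840.
Photons absorbed: 0.2840 × 0.001426 = 4.050e-4 mol.
Product: Φ × n_abs = 0.81 × 4.050e-4 = 3.281e-4 mol.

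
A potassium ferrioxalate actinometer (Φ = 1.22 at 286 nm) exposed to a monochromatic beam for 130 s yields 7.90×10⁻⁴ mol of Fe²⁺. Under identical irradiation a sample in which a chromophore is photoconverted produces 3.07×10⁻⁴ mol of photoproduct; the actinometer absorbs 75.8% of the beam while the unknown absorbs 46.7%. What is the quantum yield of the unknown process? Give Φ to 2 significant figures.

Photons absorbed by the actinometer: 7.90×10⁻⁴ / 1.22 = 6.475×10⁻⁴ mol.
Incident flux: 6.475×10⁻⁴ / 0.758 = 8.542×10⁻⁴ einstein.
Absorbed by unknown: 0.467 × 8.542×10⁻⁴ = 3.989×10⁻⁴ mol.
Φ(unknown) = 3.07×10⁻⁴ / 3.989×10⁻⁴ = 0.77.

Φ = 0.77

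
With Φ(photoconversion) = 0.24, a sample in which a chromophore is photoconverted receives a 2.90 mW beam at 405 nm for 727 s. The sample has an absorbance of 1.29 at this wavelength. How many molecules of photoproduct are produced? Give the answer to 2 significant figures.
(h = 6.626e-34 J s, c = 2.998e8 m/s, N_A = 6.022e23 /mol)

Photon energy at 405 nm: hc/λ = (6.626e-34)(2.998e8)/(405e-9) = 4.905e-19 J.
Energy delivered: (2.90 mW)(727 s) = 2.108 J.
Photons incident: 2.108 / 4.905e-19 = 4.298e18, i.e. 4.298e18/6.022e23 = 7.137e-6 mol.
Fraction absorbed: 1 − 10^(−1.29) = 0.9487.
Photons absorbed: 0.9487 × 7.137e-6 = 6.771e-6 mol.
Product: Φ × n_abs = 0.24 × 6.771e-6 = 1.625e-6 mol.
As a count: 1.625e-6 × 6.022e23 = 9.8e17.

9.8e17 molecules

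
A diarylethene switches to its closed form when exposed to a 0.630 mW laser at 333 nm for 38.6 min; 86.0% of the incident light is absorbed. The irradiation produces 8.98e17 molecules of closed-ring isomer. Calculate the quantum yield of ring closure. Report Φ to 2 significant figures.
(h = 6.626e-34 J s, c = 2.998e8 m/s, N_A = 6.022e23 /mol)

Product: 8.98e17 / 6.022e23 = 1.491e-6 mol.
Photon energy at 333 nm: hc/λ = (6.626e-34)(2.998e8)/(333e-9) = 5.965e-19 J.
Energy delivered: (0.630 mW)(2316 s) = 1.459 J.
Photons incident: 1.459 / 5.965e-19 = 2.446e18, i.e. 2.446e18/6.022e23 = 4.062e-6 mol.
Photons absorbed: 0.860 × 4.062e-6 = 3.493e-6 mol.
Φ = 1.491e-6 mol / 3.493e-6 mol photons = 0.43.

Φ = 0.43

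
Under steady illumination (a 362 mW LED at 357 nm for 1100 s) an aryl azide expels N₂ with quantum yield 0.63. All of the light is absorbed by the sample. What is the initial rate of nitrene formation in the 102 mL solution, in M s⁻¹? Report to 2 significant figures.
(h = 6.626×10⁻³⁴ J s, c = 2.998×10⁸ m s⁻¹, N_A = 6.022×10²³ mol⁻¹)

Photon energy at 357 nm: hc/λ = (6.626×10⁻³⁴)(2.998×10⁸)/(357×10⁻⁹) = 5.564×10⁻¹⁹ J.
Energy delivered: (362 mW)(1100 s) = 398.2 J.
Photons incident: 398.2 / 5.564×10⁻¹⁹ = 7.157×10²⁰, i.e. 7.157×10²⁰/6.022×10²³ = 0.001188 mol.
Product formed: 0.63 × 0.001188 = 7.484×10⁻⁴ mol.
Rate: 7.484×10⁻⁴ mol / (1100 s × 0.102 L) = 6.7×10⁻⁶ M s⁻¹.

6.7×10⁻⁶ M s⁻¹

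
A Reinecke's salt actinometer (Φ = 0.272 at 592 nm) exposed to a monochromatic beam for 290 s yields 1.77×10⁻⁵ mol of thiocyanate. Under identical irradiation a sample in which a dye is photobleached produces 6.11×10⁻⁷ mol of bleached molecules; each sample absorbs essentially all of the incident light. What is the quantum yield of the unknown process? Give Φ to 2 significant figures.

Photons absorbed by the actinometer: 1.77×10⁻⁵ / 0.272 = 6.507×10⁻⁵ mol.
Φ(unknown) = 6.11×10⁻⁷ / 6.507×10⁻⁵ = 0.0094.

Φ = 0.0094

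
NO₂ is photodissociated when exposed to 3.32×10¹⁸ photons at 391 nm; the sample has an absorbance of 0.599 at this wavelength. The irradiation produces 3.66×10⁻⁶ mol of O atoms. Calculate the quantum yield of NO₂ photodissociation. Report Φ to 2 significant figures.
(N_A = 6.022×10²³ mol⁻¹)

Moles of photons: 3.32×10¹⁸ / 6.022×10²³ = 5.513×10⁻⁶ mol.
Fraction absorbed: 1 − 10^(−0.599) = 0.7482.
Photons absorbed: 0.7482 × 5.513×10⁻⁶ = 4.125×10⁻⁶ mol.
Φ = 3.66×10⁻⁶ mol / 4.125×10⁻⁶ mol photons = 0.89.

Φ = 0.89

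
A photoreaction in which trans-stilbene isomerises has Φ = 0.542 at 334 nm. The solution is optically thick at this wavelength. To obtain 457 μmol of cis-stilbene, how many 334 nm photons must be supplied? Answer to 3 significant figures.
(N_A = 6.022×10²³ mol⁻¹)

Product: 457 μmol = 4.57×10⁻⁴ mol.
Photons that must be absorbed: 4.57×10⁻⁴ / 0.542 = 8.432×10⁻⁴ mol.
Photon count: 8.432×10⁻⁴ × 6.022×10²³ = 5.08×10²⁰.

5.08×10²⁰ photons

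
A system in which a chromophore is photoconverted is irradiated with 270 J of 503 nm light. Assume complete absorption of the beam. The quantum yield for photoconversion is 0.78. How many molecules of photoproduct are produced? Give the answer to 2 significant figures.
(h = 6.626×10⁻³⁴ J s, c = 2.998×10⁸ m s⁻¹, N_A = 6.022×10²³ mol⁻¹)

Photon energy at 503 nm: hc/λ = (6.626×10⁻³⁴)(2.998×10⁸)/(503×10⁻⁹) = 3.949×10⁻¹⁹ J.
Photons incident: 270 / 3.949×10⁻¹⁹ = 6.837×10²⁰, i.e. 6.837×10²⁰/6.022×10²³ = 0.001135 mol.
Product: Φ × n_abs = 0.78 × 0.001135 = 8.853×10⁻⁴ mol.
As a count: 8.853×10⁻⁴ × 6.022×10²³ = 5.3×10²⁰.

5.3×10²⁰ molecules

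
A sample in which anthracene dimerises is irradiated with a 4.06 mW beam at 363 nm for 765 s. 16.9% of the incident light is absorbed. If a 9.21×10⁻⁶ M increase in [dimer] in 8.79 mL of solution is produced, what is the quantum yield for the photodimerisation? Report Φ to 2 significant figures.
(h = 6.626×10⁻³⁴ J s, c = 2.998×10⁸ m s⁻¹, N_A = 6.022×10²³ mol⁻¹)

Φ = 0.051

Product: (9.21×10⁻⁶ M)(0.00879 L) = 8.096×10⁻⁸ mol.
Photon energy at 363 nm: hc/λ = (6.626×10⁻³⁴)(2.998×10⁸)/(363×10⁻⁹) = 5.472×10⁻¹⁹ J.
Energy delivered: (4.06 mW)(765 s) = 3.106 J.
Photons incident: 3.106 / 5.472×10⁻¹⁹ = 5.676×10¹⁸, i.e. 5.676×10¹⁸/6.022×10²³ = 9.425×10⁻⁶ mol.
Photons absorbed: 0.169 × 9.425×10⁻⁶ = 1.593×10⁻⁶ mol.
Φ = 8.096×10⁻⁸ mol / 1.593×10⁻⁶ mol photons = 0.051.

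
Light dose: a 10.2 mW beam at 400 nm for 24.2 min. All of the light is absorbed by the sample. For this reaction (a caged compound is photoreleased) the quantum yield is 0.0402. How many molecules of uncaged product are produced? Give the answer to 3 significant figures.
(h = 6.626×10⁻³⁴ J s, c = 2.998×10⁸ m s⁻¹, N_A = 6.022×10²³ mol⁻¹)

1.20×10¹⁸ molecules

Photon energy at 400 nm: hc/λ = (6.626×10⁻³⁴)(2.998×10⁸)/(400×10⁻⁹) = 4.966×10⁻¹⁹ J.
Energy delivered: (10.2 mW)(1452 s) = 14.81 J.
Photons incident: 14.81 / 4.966×10⁻¹⁹ = 2.982×10¹⁹, i.e. 2.982×10¹⁹/6.022×10²³ = 4.952×10⁻⁵ mol.
Product: Φ × n_abs = 0.0402 × 4.952×10⁻⁵ = 1.991×10⁻⁶ mol.
As a count: 1.991×10⁻⁶ × 6.022×10²³ = 1.20×10¹⁸.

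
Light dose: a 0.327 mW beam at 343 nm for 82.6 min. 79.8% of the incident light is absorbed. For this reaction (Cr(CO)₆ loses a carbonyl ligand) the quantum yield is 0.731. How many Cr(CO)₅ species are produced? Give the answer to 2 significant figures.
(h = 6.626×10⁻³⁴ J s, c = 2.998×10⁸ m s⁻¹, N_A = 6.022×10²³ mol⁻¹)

1.6×10¹⁸ species

Photon energy at 343 nm: hc/λ = (6.626×10⁻³⁴)(2.998×10⁸)/(343×10⁻⁹) = 5.791×10⁻¹⁹ J.
Energy delivered: (0.327 mW)(4956 s) = 1.621 J.
Photons incident: 1.621 / 5.791×10⁻¹⁹ = 2.799×10¹⁸, i.e. 2.799×10¹⁸/6.022×10²³ = 4.648×10⁻⁶ mol.
Photons absorbed: 0.798 × 4.648×10⁻⁶ = 3.709×10⁻⁶ mol.
Product: Φ × n_abs = 0.731 × 3.709×10⁻⁶ = 2.711×10⁻⁶ mol.
As a count: 2.711×10⁻⁶ × 6.022×10²³ = 1.6×10¹⁸.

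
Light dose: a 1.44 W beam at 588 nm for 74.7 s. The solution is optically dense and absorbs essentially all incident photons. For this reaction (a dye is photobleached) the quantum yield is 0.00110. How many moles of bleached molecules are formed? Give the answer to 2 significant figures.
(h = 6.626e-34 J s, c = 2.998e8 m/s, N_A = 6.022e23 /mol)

Photon energy at 588 nm: hc/λ = (6.626e-34)(2.998e8)/(588e-9) = 3.378e-19 J.
Energy delivered: (1.44 W)(74.7 s) = 107.6 J.
Photons incident: 107.6 / 3.378e-19 = 3.185e20, i.e. 3.185e20/6.022e23 = 5.289e-4 mol.
Product: Φ × n_abs = 0.00110 × 5.289e-4 = 5.818e-7 mol.

5.8e-7 mol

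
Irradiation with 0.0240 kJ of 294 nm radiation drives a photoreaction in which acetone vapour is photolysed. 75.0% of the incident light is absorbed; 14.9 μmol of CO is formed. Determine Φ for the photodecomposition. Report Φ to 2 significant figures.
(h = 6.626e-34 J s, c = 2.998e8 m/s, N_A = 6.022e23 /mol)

Product: 14.9 μmol = 1.49e-5 mol.
Photon energy at 294 nm: hc/λ = (6.626e-34)(2.998e8)/(294e-9) = 6.757e-19 J.
Incident energy: 0.0240 kJ = 24.0 J.
Photons incident: 24.0 / 6.757e-19 = 3.552e19, i.e. 3.552e19/6.022e23 = 5.898e-5 mol.
Photons absorbed: 0.750 × 5.898e-5 = 4.424e-5 mol.
Φ = 1.49e-5 mol / 4.424e-5 mol photons = 0.34.

Φ = 0.34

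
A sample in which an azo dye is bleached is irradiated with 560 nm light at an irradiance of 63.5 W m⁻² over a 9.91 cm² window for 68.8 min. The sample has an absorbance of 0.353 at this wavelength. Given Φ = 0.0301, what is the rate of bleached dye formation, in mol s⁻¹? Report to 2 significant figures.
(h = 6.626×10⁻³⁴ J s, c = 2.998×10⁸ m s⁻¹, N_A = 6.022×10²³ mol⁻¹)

Photon energy at 560 nm: hc/λ = (6.626×10⁻³⁴)(2.998×10⁸)/(560×10⁻⁹) = 3.547×10⁻¹⁹ J.
Energy delivered: (63.5 W m⁻²)(9.91×10⁻⁴ m²)(4128 s) = 259.8 J.
Photons incident: 259.8 / 3.547×10⁻¹⁹ = 7.324×10²⁰, i.e. 7.324×10²⁰/6.022×10²³ = 0.001216 mol.
Fraction absorbed: 1 − 10^(−0.353) = 0.5564.
Photons absorbed: 0.5564 × 0.001216 = 6.766×10⁻⁴ mol.
Product formed: 0.0301 × 6.766×10⁻⁴ = 2.037×10⁻⁵ mol.
Rate: 2.037×10⁻⁵ / 4128 s = 4.9×10⁻⁹ mol s⁻¹.

4.9×10⁻⁹ mol s⁻¹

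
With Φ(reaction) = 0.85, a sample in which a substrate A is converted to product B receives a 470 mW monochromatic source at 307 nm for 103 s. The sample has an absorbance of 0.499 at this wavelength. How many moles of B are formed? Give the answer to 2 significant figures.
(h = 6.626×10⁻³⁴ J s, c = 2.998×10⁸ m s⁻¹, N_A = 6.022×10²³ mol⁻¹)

Photon energy at 307 nm: hc/λ = (6.626×10⁻³⁴)(2.998×10⁸)/(307×10⁻⁹) = 6.471×10⁻¹⁹ J.
Energy delivered: (470 mW)(103 s) = 48.41 J.
Photons incident: 48.41 / 6.471×10⁻¹⁹ = 7.481×10¹⁹, i.e. 7.481×10¹⁹/6.022×10²³ = 1.242×10⁻⁴ mol.
Fraction absorbed: 1 − 10^(−0.499) = 0.6830.
Photons absorbed: 0.6830 × 1.242×10⁻⁴ = 8.483×10⁻⁵ mol.
Product: Φ × n_abs = 0.85 × 8.483×10⁻⁵ = 7.211×10⁻⁵ mol.

7.2×10⁻⁵ mol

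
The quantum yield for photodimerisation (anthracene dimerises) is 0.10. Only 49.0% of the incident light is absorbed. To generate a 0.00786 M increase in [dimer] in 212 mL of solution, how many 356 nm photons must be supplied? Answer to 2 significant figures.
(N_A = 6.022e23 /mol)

Product: (0.00786 M)(0.212 L) = 0.001666 mol.
Photons that must be absorbed: 0.001666 / 0.10 = 0.01666 mol.
Incident photons needed: 0.01666 / 0.490 = 0.03400 mol.
Photon count: 0.03400 × 6.022e23 = 2.0e22.

2.0e22 photons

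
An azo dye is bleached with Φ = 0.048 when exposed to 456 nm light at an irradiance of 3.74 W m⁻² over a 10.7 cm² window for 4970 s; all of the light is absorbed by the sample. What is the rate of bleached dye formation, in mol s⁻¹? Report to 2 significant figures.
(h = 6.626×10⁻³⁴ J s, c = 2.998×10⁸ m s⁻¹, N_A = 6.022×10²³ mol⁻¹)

7.3×10⁻¹⁰ mol s⁻¹

Photon energy at 456 nm: hc/λ = (6.626×10⁻³⁴)(2.998×10⁸)/(456×10⁻⁹) = 4.356×10⁻¹⁹ J.
Energy delivered: (3.74 W m⁻²)(10.7×10⁻⁴ m²)(4970 s) = 19.89 J.
Photons incident: 19.89 / 4.356×10⁻¹⁹ = 4.566×10¹⁹, i.e. 4.566×10¹⁹/6.022×10²³ = 7.582×10⁻⁵ mol.
Product formed: 0.048 × 7.582×10⁻⁵ = 3.639×10⁻⁶ mol.
Rate: 3.639×10⁻⁶ / 4970 s = 7.3×10⁻¹⁰ mol s⁻¹.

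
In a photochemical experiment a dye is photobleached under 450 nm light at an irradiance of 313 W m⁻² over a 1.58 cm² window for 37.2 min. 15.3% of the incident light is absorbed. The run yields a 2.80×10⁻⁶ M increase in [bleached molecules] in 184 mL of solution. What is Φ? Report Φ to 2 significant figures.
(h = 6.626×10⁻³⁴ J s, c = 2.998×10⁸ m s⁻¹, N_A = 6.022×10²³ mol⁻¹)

Φ = 0.0081

Product: (2.80×10⁻⁶ M)(0.184 L) = 5.152×10⁻⁷ mol.
Photon energy at 450 nm: hc/λ = (6.626×10⁻³⁴)(2.998×10⁸)/(450×10⁻⁹) = 4.414×10⁻¹⁹ J.
Energy delivered: (313 W m⁻²)(1.58×10⁻⁴ m²)(2232 s) = 110.4 J.
Photons incident: 110.4 / 4.414×10⁻¹⁹ = 2.501×10²⁰, i.e. 2.501×10²⁰/6.022×10²³ = 4.153×10⁻⁴ mol.
Photons absorbed: 0.153 × 4.153×10⁻⁴ = 6.354×10⁻⁵ mol.
Φ = 5.152×10⁻⁷ mol / 6.354×10⁻⁵ mol photons = 0.0081.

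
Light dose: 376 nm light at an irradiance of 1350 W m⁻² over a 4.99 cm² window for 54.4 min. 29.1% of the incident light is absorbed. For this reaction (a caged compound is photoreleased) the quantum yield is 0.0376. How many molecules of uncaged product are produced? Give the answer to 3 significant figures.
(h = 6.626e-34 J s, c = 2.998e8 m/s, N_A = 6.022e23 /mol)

Photon energy at 376 nm: hc/λ = (6.626e-34)(2.998e8)/(376e-9) = 5.283e-19 J.
Energy delivered: (1350 W m⁻²)(4.99e-4 m²)(3264 s) = 2199 J.
Photons incident: 2199 / 5.283e-19 = 4.162e21, i.e. 4.162e21/6.022e23 = 0.006911 mol.
Photons absorbed: 0.291 × 0.006911 = 0.002011 mol.
Product: Φ × n_abs = 0.0376 × 0.002011 = 7.561e-5 mol.
As a count: 7.561e-5 × 6.022e23 = 4.55e19.

4.55e19 molecules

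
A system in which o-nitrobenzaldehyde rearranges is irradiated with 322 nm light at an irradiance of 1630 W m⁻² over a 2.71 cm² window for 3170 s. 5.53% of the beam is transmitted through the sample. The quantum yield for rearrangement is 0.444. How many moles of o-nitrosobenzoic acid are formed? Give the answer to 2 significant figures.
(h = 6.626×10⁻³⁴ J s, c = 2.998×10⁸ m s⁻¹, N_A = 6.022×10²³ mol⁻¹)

0.0016 mol

Photon energy at 322 nm: hc/λ = (6.626×10⁻³⁴)(2.998×10⁸)/(322×10⁻⁹) = 6.169×10⁻¹⁹ J.
Energy delivered: (1630 W m⁻²)(2.71×10⁻⁴ m²)(3170 s) = 1400 J.
Photons incident: 1400 / 6.169×10⁻¹⁹ = 2.269×10²¹, i.e. 2.269×10²¹/6.022×10²³ = 0.003768 mol.
Fraction absorbed: 1 − 5.53/100 = 0.9447.
Photons absorbed: 0.9447 × 0.003768 = 0.003560 mol.
Product: Φ × n_abs = 0.444 × 0.003560 = 0.001581 mol.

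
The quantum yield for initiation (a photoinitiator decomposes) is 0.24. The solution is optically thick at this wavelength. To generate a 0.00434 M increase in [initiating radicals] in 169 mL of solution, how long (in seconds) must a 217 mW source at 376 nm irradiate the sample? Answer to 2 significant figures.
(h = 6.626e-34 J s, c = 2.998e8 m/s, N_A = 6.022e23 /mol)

t ≈ 4500 s

Product: (0.00434 M)(0.169 L) = 7.335e-4 mol.
Photons that must be absorbed: 7.335e-4 / 0.24 = 0.003056 mol.
Photon energy: hc/λ = 5.283e-19 J; per mole, 3.181e5 J mol⁻¹.
Energy required: 0.003056 × 3.181e5 = 972.1 J.
Time: 972.1 J / 0.217 W = 4500 s.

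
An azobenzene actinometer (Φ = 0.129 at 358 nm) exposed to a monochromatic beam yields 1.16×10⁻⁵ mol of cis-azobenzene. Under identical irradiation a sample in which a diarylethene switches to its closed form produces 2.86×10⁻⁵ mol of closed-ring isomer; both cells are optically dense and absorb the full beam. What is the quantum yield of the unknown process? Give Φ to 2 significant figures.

Φ = 0.32

Photons absorbed by the actinometer: 1.16×10⁻⁵ / 0.129 = 8.992×10⁻⁵ mol.
Φ(unknown) = 2.86×10⁻⁵ / 8.992×10⁻⁵ = 0.32.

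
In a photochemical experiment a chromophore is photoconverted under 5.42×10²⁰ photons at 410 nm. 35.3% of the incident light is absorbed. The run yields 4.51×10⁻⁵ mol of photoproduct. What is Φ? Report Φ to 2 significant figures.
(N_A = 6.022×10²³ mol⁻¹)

Moles of photons: 5.42×10²⁰ / 6.022×10²³ = 9.000×10⁻⁴ mol.
Photons absorbed: 0.353 × 9.000×10⁻⁴ = 3.177×10⁻⁴ mol.
Φ = 4.51×10⁻⁵ mol / 3.177×10⁻⁴ mol photons = 0.14.

Φ = 0.14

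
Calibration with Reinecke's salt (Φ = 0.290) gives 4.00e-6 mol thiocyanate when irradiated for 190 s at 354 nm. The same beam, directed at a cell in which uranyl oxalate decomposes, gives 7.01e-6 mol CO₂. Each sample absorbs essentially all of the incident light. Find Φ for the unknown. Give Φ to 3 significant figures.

Photons absorbed by the actinometer: 4.00e-6 / 0.290 = 1.379e-5 mol.
Φ(unknown) = 7.01e-6 / 1.379e-5 = 0.508.

Φ = 0.508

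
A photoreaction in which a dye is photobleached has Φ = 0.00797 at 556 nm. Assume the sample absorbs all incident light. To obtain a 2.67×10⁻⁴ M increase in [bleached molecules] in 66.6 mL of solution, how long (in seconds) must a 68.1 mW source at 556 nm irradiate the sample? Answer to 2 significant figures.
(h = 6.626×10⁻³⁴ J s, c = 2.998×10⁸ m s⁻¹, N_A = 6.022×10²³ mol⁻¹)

t ≈ 7000 s

Product: (2.67×10⁻⁴ M)(0.0666 L) = 1.778×10⁻⁵ mol.
Photons that must be absorbed: 1.778×10⁻⁵ / 0.00797 = 0.002231 mol.
Photon energy: hc/λ = 3.573×10⁻¹⁹ J; per mole, 2.152×10⁵ J mol⁻¹.
Energy required: 0.002231 × 2.152×10⁵ = 480.1 J.
Time: 480.1 J / 0.0681 W = 7000 s.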